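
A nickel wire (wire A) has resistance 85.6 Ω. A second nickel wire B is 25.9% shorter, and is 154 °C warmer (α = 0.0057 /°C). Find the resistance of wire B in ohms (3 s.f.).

R ∝ ρL/d² with ρ ∝ (1+αΔT), so R_B/R_A = (1 − 25.9/100) × (1 + 0.0057×154)
= 0.741 × 1.878 = 1.391
R_B = 1.391 × 85.6 = 119 Ω

119 Ω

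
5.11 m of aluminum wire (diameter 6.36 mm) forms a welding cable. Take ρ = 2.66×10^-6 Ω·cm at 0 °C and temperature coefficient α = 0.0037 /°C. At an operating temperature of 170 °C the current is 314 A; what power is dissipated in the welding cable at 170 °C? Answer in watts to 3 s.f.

ρ = 2.66×10^-6 Ω·cm = 2.66×10^-8 Ω·m
A = π(d/2)² = π(3.1800e-03 m)² = 3.177e-05 m²
R₍0₎ = ρL/A = (2.66×10^-8)(5.11)/(3.177e-05) = 0.004279 Ω
R₍170₎ = R₍0₎(1 + αΔT) = 0.004279 × (1 + 0.0037×170) = 0.00697 Ω
P = I²R = (314)² × 0.00697 = 687 W

687 W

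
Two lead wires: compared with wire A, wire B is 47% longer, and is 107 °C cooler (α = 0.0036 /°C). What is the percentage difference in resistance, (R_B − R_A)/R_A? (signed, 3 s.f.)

R ∝ ρL/d² with ρ ∝ (1+αΔT), so R_B/R_A = (1 + 47/100) × (1 − 0.0036×107)
= 1.47 × 0.6148 = 0.9038
(R_B − R_A)/R_A = 0.9038 − 1 = -9.62%

-9.62%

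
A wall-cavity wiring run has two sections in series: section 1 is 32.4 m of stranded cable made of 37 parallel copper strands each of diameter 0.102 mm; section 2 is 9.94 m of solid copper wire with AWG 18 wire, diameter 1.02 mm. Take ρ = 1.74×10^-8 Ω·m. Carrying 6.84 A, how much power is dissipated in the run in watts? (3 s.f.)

97.1 W

Section 1: A_strand = π(5.1000e-05)² = 8.171e-09 m²; R₁ = ρL/(N·A_s) = (1.74×10^-8)(32.4)/(37×8.171e-09) = 1.865 Ω
Section 2: A = π(1.02/2 mm)² = π(5.1000e-04 m)² = 8.171e-07 m²
R₂ = (1.74×10^-8)(9.94)/(8.171e-07) = 0.2117 Ω
R = R₁ + R₂ = 2.076 Ω
P = I²R = (6.84)² × 2.076 = 97.1 W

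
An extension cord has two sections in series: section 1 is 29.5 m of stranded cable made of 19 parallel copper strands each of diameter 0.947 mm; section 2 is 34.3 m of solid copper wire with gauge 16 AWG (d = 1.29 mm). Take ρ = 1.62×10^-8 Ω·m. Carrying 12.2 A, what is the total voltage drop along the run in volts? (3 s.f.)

5.62 V

Section 1: A_strand = π(4.7350e-04)² = 7.044e-07 m²; R₁ = ρL/(N·A_s) = (1.62×10^-8)(29.5)/(19×7.044e-07) = 0.03571 Ω
Section 2: A = π(1.29/2 mm)² = π(6.4500e-04 m)² = 1.307e-06 m²
R₂ = (1.62×10^-8)(34.3)/(1.307e-06) = 0.4251 Ω
R = R₁ + R₂ = 0.4609 Ω
V = IR = 12.2 × 0.4609 = 5.62 V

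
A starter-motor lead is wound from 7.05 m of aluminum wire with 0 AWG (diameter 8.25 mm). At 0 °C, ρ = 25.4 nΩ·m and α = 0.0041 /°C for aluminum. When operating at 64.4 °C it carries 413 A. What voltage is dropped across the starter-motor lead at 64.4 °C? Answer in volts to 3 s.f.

ρ = 25.4 nΩ·m = 2.54×10^-8 Ω·m
A = π(8.25/2 mm)² = π(4.1250e-03 m)² = 5.346e-05 m²
R₍0₎ = ρL/A = (2.54×10^-8)(7.05)/(5.346e-05) = 0.00335 Ω
R₍64.4₎ = R₍0₎(1 + αΔT) = 0.00335 × (1 + 0.0041×64.4) = 0.004234 Ω
V = IR = 413 × 0.004234 = 1.75 V

1.75 V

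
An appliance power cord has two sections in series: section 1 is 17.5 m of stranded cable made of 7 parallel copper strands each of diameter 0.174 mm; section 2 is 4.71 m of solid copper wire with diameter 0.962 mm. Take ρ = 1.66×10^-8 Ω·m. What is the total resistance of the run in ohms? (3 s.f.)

1.85 Ω

Section 1: A_strand = π(8.7000e-05)² = 2.378e-08 m²; R₁ = ρL/(N·A_s) = (1.66×10^-8)(17.5)/(7×2.378e-08) = 1.745 Ω
Section 2: A = π(d/2)² = π(4.8100e-04 m)² = 7.268e-07 m²
R₂ = (1.66×10^-8)(4.71)/(7.268e-07) = 0.1076 Ω
R = R₁ + R₂ = 1.85 Ω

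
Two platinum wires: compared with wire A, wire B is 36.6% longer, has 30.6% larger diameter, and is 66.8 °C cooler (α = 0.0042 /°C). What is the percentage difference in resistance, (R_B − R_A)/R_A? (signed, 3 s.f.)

-42.4%

R ∝ ρL/d² with ρ ∝ (1+αΔT), so R_B/R_A = (1 + 36.6/100) × (1 + 30.6/100)⁻² × (1 − 0.0042×66.8)
= 1.366 × 0.5863 × 0.7194 = 0.5762
(R_B − R_A)/R_A = 0.5762 − 1 = -42.4%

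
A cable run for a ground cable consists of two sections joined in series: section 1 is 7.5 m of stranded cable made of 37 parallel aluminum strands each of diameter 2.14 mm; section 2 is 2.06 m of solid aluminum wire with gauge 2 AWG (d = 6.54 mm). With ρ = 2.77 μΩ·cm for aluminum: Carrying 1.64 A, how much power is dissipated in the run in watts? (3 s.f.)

0.00877 W

ρ = 2.77 μΩ·cm = 2.77×10^-8 Ω·m
Section 1: A_strand = π(1.0700e-03)² = 3.597e-06 m²; R₁ = ρL/(N·A_s) = (2.77×10^-8)(7.5)/(37×3.597e-06) = 0.001561 Ω
Section 2: A = π(6.54/2 mm)² = π(3.2700e-03 m)² = 3.359e-05 m²
R₂ = (2.77×10^-8)(2.06)/(3.359e-05) = 0.001699 Ω
R = R₁ + R₂ = 0.00326 Ω
P = I²R = (1.64)² × 0.00326 = 0.00877 W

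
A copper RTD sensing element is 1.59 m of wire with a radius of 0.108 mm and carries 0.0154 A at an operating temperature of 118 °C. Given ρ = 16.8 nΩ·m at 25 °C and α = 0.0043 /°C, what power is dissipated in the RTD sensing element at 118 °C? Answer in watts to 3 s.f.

2.42×10^-4 W

ρ = 16.8 nΩ·m = 1.68×10^-8 Ω·m
A = πr² = π(1.0800e-04 m)² = 3.664e-08 m²
R₍25₎ = ρL/A = (1.68×10^-8)(1.59)/(3.664e-08) = 0.729 Ω
R₍118₎ = R₍25₎(1 + αΔT) = 0.729 × (1 + 0.0043×93) = 1.02 Ω
P = I²R = (0.0154)² × 1.02 = 2.42×10^-4 W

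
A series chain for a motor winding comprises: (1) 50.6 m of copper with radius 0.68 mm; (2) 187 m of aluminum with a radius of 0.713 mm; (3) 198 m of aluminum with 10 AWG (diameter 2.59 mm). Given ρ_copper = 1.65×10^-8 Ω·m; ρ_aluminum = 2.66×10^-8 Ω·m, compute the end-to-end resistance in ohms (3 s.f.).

4.69 Ω

Seg 1: A = πr² = π(6.8000e-04 m)² = 1.453e-06 m²
R_1 = (1.65×10^-8)(50.6)/(1.453e-06) = 0.5747 Ω
Seg 2: A = πr² = π(7.1300e-04 m)² = 1.597e-06 m²
R_2 = (2.66×10^-8)(187)/(1.597e-06) = 3.115 Ω
Seg 3: A = π(2.59/2 mm)² = π(1.2950e-03 m)² = 5.269e-06 m²
R_3 = (2.66×10^-8)(198)/(5.269e-06) = 0.9997 Ω
R_total = R_1 + R_2 + R_3 = 4.69 Ω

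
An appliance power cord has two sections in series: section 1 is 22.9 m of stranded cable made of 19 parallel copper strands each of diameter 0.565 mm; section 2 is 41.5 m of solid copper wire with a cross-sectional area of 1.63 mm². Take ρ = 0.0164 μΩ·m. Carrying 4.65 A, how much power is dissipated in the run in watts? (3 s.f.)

ρ = 0.0164 μΩ·m = 1.64×10^-8 Ω·m
Section 1: A_strand = π(2.8250e-04)² = 2.507e-07 m²; R₁ = ρL/(N·A_s) = (1.64×10^-8)(22.9)/(19×2.507e-07) = 0.07884 Ω
Section 2: A = 1.63 mm² = 1.630e-06 m²
R₂ = (1.64×10^-8)(41.5)/(1.630e-06) = 0.4175 Ω
R = R₁ + R₂ = 0.4964 Ω
P = I²R = (4.65)² × 0.4964 = 10.7 W

10.7 W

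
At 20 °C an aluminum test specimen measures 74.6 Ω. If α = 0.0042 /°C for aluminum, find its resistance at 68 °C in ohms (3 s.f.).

ΔT = 68 − 20 = 48 °C
R = R₀(1 + αΔT) = 74.6 × (1 + 0.0042×48) = 74.6 × 1.202 = 89.6 Ω

89.6 Ω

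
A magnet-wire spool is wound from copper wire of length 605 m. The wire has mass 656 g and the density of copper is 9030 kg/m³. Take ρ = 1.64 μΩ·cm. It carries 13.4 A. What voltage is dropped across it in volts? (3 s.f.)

1110 V

ρ = 1.64 μΩ·cm = 1.64×10^-8 Ω·m
A = m/(density·L) = 0.656/(9030×605) = 1.2008e-07 m²
R = ρL/A = (1.64×10^-8)(605)/(1.2008e-07) = 82.63 Ω
V = IR = 13.4 × 82.63 = 1110 V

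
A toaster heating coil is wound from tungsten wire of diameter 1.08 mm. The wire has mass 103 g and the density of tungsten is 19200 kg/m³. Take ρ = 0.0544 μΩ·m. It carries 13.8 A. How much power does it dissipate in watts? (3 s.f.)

ρ = 0.0544 μΩ·m = 5.44×10^-8 Ω·m
A = π(d/2)² = π(5.4000e-04 m)² = 9.1609e-07 m²
L = m/(density·A) = 0.103/(19200×9.1609e-07) = 5.856 m
R = ρL/A = (5.44×10^-8)(5.856)/(9.1609e-07) = 0.3477 Ω
P = I²R = (13.8)² × 0.3477 = 66.2 W

66.2 W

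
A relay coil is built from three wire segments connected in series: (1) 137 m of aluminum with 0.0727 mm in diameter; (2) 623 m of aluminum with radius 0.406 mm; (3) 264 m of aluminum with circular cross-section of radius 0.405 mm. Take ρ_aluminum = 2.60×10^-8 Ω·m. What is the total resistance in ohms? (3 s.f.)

903 Ω

Seg 1: A = π(d/2)² = π(3.6350e-05 m)² = 4.151e-09 m²
R_1 = (2.60×10^-8)(137)/(4.151e-09) = 858.1 Ω
Seg 2: A = πr² = π(4.0600e-04 m)² = 5.178e-07 m²
R_2 = (2.60×10^-8)(623)/(5.178e-07) = 31.28 Ω
Seg 3: A = πr² = π(4.0500e-04 m)² = 5.153e-07 m²
R_3 = (2.60×10^-8)(264)/(5.153e-07) = 13.32 Ω
R_total = R_1 + R_2 + R_3 = 903 Ω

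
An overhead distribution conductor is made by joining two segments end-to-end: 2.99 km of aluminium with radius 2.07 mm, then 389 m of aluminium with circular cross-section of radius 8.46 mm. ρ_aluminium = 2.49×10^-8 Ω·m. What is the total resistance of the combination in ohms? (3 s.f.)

5.57 Ω

Segment 1: A = πr² = π(2.0700e-03 m)² = 1.346e-05 m²
R₁ = ρL/A = (2.49×10^-8)(2990)/(1.346e-05) = 5.531 Ω
Segment 2: A = πr² = π(8.4600e-03 m)² = 2.248e-04 m²
R₂ = (2.49×10^-8)(389)/(2.248e-04) = 0.04308 Ω
R = R₁ + R₂ = 5.57 Ω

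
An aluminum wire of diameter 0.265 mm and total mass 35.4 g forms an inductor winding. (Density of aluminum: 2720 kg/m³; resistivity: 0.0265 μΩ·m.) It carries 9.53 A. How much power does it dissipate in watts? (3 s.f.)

ρ = 0.0265 μΩ·m = 2.65×10^-8 Ω·m
A = π(d/2)² = π(1.3250e-04 m)² = 5.5155e-08 m²
L = m/(density·A) = 0.0354/(2720×5.5155e-08) = 236 m
R = ρL/A = (2.65×10^-8)(236)/(5.5155e-08) = 113.4 Ω
P = I²R = (9.53)² × 113.4 = 10300 W

10300 W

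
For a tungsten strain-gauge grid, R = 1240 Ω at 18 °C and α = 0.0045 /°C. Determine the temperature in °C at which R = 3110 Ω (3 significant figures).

353 °C

R = R₀(1 + α(T − T₀)) ⇒ T = T₀ + (R/R₀ − 1)/α
T = 18 + (3110/1240 − 1)/0.0045 = 18 + (1.508)/0.0045 = 353 °C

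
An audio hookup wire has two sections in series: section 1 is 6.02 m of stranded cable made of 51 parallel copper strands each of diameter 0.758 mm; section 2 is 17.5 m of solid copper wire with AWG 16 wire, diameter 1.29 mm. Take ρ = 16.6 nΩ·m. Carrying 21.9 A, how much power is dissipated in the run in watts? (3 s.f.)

109 W

ρ = 16.6 nΩ·m = 1.66×10^-8 Ω·m
Section 1: A_strand = π(3.7900e-04)² = 4.513e-07 m²; R₁ = ρL/(N·A_s) = (1.66×10^-8)(6.02)/(51×4.513e-07) = 0.004342 Ω
Section 2: A = π(1.29/2 mm)² = π(6.4500e-04 m)² = 1.307e-06 m²
R₂ = (1.66×10^-8)(17.5)/(1.307e-06) = 0.2223 Ω
R = R₁ + R₂ = 0.2266 Ω
P = I²R = (21.9)² × 0.2266 = 109 W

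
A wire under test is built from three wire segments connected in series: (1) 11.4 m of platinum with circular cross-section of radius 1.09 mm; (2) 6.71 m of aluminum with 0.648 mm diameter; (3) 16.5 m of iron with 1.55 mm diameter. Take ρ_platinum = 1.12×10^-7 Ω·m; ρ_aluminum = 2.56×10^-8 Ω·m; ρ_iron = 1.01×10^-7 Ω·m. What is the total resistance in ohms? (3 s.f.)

Seg 1: A = πr² = π(1.0900e-03 m)² = 3.733e-06 m²
R_1 = (1.12×10^-7)(11.4)/(3.733e-06) = 0.3421 Ω
Seg 2: A = π(d/2)² = π(3.2400e-04 m)² = 3.298e-07 m²
R_2 = (2.56×10^-8)(6.71)/(3.298e-07) = 0.5209 Ω
Seg 3: A = π(d/2)² = π(7.7500e-04 m)² = 1.887e-06 m²
R_3 = (1.01×10^-7)(16.5)/(1.887e-06) = 0.8832 Ω
R_total = R_1 + R_2 + R_3 = 1.75 Ω

1.75 Ω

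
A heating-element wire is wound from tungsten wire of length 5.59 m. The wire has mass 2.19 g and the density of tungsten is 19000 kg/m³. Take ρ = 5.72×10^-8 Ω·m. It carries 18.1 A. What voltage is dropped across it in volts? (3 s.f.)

281 V

A = m/(density·L) = 0.00219/(19000×5.59) = 2.0620e-08 m²
R = ρL/A = (5.72×10^-8)(5.59)/(2.0620e-08) = 15.51 Ω
V = IR = 18.1 × 15.51 = 281 V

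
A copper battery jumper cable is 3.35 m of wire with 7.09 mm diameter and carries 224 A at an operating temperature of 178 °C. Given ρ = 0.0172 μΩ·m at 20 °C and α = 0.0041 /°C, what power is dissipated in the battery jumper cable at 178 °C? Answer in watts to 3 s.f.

121 W

ρ = 0.0172 μΩ·m = 1.72×10^-8 Ω·m
A = π(d/2)² = π(3.5450e-03 m)² = 3.948e-05 m²
R₍20₎ = ρL/A = (1.72×10^-8)(3.35)/(3.948e-05) = 0.001459 Ω
R₍178₎ = R₍20₎(1 + αΔT) = 0.001459 × (1 + 0.0041×158) = 0.002405 Ω
P = I²R = (224)² × 0.002405 = 121 W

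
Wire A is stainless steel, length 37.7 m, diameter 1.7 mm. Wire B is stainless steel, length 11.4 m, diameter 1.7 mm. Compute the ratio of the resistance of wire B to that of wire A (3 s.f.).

R ∝ ρL/d², so R_B/R_A = (L_B/L_A)
= (11.4/37.7) = 0.302

0.302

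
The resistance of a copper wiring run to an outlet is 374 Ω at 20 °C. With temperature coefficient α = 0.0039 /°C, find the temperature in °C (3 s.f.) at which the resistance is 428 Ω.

R = R₀(1 + α(T − T₀)) ⇒ T = T₀ + (R/R₀ − 1)/α
T = 20 + (428/374 − 1)/0.0039 = 20 + (0.1444)/0.0039 = 57.0 °C

57.0 °C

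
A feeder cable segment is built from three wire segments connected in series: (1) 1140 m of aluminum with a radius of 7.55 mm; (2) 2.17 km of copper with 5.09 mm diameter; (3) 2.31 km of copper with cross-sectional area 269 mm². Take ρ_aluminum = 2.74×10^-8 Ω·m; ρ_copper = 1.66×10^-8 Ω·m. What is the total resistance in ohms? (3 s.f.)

Seg 1: A = πr² = π(7.5500e-03 m)² = 1.791e-04 m²
R_1 = (2.74×10^-8)(1140)/(1.791e-04) = 0.1744 Ω
Seg 2: A = π(d/2)² = π(2.5450e-03 m)² = 2.035e-05 m²
R_2 = (1.66×10^-8)(2170)/(2.035e-05) = 1.77 Ω
Seg 3: A = 269 mm² = 2.690e-04 m²
R_3 = (1.66×10^-8)(2310)/(2.690e-04) = 0.1426 Ω
R_total = R_1 + R_2 + R_3 = 2.09 Ω

2.09 Ω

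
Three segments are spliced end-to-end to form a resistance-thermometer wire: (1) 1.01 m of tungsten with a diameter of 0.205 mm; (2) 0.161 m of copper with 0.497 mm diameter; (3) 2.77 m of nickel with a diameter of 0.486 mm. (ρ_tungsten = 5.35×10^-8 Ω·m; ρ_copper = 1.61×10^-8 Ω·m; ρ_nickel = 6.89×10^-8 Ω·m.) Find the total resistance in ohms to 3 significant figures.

Seg 1: A = π(d/2)² = π(1.0250e-04 m)² = 3.301e-08 m²
R_1 = (5.35×10^-8)(1.01)/(3.301e-08) = 1.637 Ω
Seg 2: A = π(d/2)² = π(2.4850e-04 m)² = 1.940e-07 m²
R_2 = (1.61×10^-8)(0.161)/(1.940e-07) = 0.01336 Ω
Seg 3: A = π(d/2)² = π(2.4300e-04 m)² = 1.855e-07 m²
R_3 = (6.89×10^-8)(2.77)/(1.855e-07) = 1.029 Ω
R_total = R_1 + R_2 + R_3 = 2.68 Ω

2.68 Ω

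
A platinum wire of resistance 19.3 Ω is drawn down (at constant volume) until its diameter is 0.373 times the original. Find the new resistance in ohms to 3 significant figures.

Volume constant ⇒ L' = L/r² with r = 0.373. R' = ρL'/A' = ρ(L/r²)/(πr²d₀²/4) = R/r⁴.
R' = 51.66 × 19.3 = 997 Ω

997 Ω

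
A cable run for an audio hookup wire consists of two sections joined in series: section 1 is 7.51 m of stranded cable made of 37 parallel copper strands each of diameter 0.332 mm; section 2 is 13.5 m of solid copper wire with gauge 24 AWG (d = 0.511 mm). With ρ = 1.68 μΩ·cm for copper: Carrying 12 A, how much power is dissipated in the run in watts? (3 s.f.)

ρ = 1.68 μΩ·cm = 1.68×10^-8 Ω·m
Section 1: A_strand = π(1.6600e-04)² = 8.657e-08 m²; R₁ = ρL/(N·A_s) = (1.68×10^-8)(7.51)/(37×8.657e-08) = 0.03939 Ω
Section 2: A = π(0.511/2 mm)² = π(2.5550e-04 m)² = 2.051e-07 m²
R₂ = (1.68×10^-8)(13.5)/(2.051e-07) = 1.106 Ω
R = R₁ + R₂ = 1.145 Ω
P = I²R = (12)² × 1.145 = 165 W

165 W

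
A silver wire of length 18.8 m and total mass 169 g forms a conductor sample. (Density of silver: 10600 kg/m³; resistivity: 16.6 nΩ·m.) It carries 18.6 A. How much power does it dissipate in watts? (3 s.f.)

127 W

ρ = 16.6 nΩ·m = 1.66×10^-8 Ω·m
A = m/(density·L) = 0.169/(10600×18.8) = 8.4805e-07 m²
R = ρL/A = (1.66×10^-8)(18.8)/(8.4805e-07) = 0.368 Ω
P = I²R = (18.6)² × 0.368 = 127 W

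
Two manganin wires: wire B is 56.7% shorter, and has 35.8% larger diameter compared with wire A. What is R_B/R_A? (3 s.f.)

0.235

R ∝ L/d², so R_B/R_A = (1 − 56.7/100) × (1 + 35.8/100)⁻²
= 0.433 × 0.5423 = 0.235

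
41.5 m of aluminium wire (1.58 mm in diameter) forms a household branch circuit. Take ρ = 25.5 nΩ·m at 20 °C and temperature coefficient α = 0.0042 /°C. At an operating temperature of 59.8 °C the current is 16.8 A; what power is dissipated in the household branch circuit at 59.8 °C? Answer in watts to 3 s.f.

178 W

ρ = 25.5 nΩ·m = 2.55×10^-8 Ω·m
A = π(d/2)² = π(7.9000e-04 m)² = 1.961e-06 m²
R₍20₎ = ρL/A = (2.55×10^-8)(41.5)/(1.961e-06) = 0.5397 Ω
R₍59.8₎ = R₍20₎(1 + αΔT) = 0.5397 × (1 + 0.0042×39.8) = 0.63 Ω
P = I²R = (16.8)² × 0.63 = 178 W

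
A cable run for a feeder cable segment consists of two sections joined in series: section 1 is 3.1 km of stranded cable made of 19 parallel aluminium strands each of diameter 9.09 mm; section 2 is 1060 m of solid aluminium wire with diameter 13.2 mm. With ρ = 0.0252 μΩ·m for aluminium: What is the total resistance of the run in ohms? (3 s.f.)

ρ = 0.0252 μΩ·m = 2.52×10^-8 Ω·m
Section 1: A_strand = π(4.5450e-03)² = 6.490e-05 m²; R₁ = ρL/(N·A_s) = (2.52×10^-8)(3100)/(19×6.490e-05) = 0.06336 Ω
Section 2: A = π(d/2)² = π(6.6000e-03 m)² = 1.368e-04 m²
R₂ = (2.52×10^-8)(1060)/(1.368e-04) = 0.1952 Ω
R = R₁ + R₂ = 0.259 Ω

0.259 Ω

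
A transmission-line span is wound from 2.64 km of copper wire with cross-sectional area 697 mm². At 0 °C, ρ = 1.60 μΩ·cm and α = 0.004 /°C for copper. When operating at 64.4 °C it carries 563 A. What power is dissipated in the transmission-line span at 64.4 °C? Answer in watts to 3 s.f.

24200 W

ρ = 1.60 μΩ·cm = 1.60×10^-8 Ω·m
A = 697 mm² = 6.970e-04 m²
R₍0₎ = ρL/A = (1.60×10^-8)(2640)/(6.970e-04) = 0.0606 Ω
R₍64.4₎ = R₍0₎(1 + αΔT) = 0.0606 × (1 + 0.004×64.4) = 0.07621 Ω
P = I²R = (563)² × 0.07621 = 24200 W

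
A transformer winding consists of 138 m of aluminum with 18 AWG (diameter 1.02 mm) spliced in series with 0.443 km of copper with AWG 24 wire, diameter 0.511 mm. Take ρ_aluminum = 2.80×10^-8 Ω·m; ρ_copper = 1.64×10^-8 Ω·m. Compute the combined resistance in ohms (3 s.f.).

40.2 Ω

Segment 1: A = π(1.02/2 mm)² = π(5.1000e-04 m)² = 8.171e-07 m²
R₁ = ρL/A = (2.80×10^-8)(138)/(8.171e-07) = 4.729 Ω
Segment 2: A = π(0.511/2 mm)² = π(2.5550e-04 m)² = 2.051e-07 m²
R₂ = (1.64×10^-8)(443)/(2.051e-07) = 35.43 Ω
R = R₁ + R₂ = 40.2 Ω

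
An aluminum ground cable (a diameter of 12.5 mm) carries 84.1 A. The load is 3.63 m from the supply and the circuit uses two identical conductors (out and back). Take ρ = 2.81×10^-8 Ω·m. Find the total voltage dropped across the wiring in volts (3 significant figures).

0.140 V

A = π(d/2)² = π(6.2500e-03 m)² = 1.227e-04 m²
Total conductor length (both ways) L = 2 × 3.63 = 7.26 m
R = ρL/A = (2.81×10^-8)(7.26)/(1.227e-04) = 0.001662 Ω
V = IR = 84.1 × 0.001662 = 0.140 V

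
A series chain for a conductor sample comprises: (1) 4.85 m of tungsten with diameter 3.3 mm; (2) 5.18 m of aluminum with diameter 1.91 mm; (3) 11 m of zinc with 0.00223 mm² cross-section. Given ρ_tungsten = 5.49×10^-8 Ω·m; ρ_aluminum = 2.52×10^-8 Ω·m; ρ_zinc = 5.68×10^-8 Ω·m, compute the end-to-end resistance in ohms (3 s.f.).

Seg 1: A = π(d/2)² = π(1.6500e-03 m)² = 8.553e-06 m²
R_1 = (5.49×10^-8)(4.85)/(8.553e-06) = 0.03113 Ω
Seg 2: A = π(d/2)² = π(9.5500e-04 m)² = 2.865e-06 m²
R_2 = (2.52×10^-8)(5.18)/(2.865e-06) = 0.04556 Ω
Seg 3: A = 0.00223 mm² = 2.230e-09 m²
R_3 = (5.68×10^-8)(11)/(2.230e-09) = 280.2 Ω
R_total = R_1 + R_2 + R_3 = 280 Ω

280 Ω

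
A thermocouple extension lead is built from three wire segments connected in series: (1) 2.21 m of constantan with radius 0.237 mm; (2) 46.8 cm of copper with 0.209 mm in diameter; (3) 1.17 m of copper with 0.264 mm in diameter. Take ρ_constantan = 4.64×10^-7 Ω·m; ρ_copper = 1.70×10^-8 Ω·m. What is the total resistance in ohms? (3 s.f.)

Seg 1: A = πr² = π(2.3700e-04 m)² = 1.765e-07 m²
R_1 = (4.64×10^-7)(2.21)/(1.765e-07) = 5.811 Ω
Seg 2: A = π(d/2)² = π(1.0450e-04 m)² = 3.431e-08 m²
R_2 = (1.70×10^-8)(0.468)/(3.431e-08) = 0.2319 Ω
Seg 3: A = π(d/2)² = π(1.3200e-04 m)² = 5.474e-08 m²
R_3 = (1.70×10^-8)(1.17)/(5.474e-08) = 0.3634 Ω
R_total = R_1 + R_2 + R_3 = 6.41 Ω

6.41 Ω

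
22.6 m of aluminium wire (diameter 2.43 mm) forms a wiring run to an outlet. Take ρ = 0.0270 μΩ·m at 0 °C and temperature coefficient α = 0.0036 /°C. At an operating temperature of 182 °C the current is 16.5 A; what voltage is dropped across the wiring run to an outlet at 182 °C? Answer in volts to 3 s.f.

3.59 V

ρ = 0.0270 μΩ·m = 2.70×10^-8 Ω·m
A = π(d/2)² = π(1.2150e-03 m)² = 4.638e-06 m²
R₍0₎ = ρL/A = (2.70×10^-8)(22.6)/(4.638e-06) = 0.1316 Ω
R₍182₎ = R₍0₎(1 + αΔT) = 0.1316 × (1 + 0.0036×182) = 0.2178 Ω
V = IR = 16.5 × 0.2178 = 3.59 V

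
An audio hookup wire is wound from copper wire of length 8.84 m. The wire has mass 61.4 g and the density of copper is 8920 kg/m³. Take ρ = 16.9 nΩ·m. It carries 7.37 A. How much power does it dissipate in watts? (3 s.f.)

10.4 W

ρ = 16.9 nΩ·m = 1.69×10^-8 Ω·m
A = m/(density·L) = 0.0614/(8920×8.84) = 7.7867e-07 m²
R = ρL/A = (1.69×10^-8)(8.84)/(7.7867e-07) = 0.1919 Ω
P = I²R = (7.37)² × 0.1919 = 10.4 W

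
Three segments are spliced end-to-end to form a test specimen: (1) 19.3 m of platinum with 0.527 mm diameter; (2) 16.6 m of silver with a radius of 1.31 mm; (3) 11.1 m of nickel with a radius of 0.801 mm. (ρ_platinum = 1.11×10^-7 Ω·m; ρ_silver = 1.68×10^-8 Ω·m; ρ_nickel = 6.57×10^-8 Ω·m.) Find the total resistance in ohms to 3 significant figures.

Seg 1: A = π(d/2)² = π(2.6350e-04 m)² = 2.181e-07 m²
R_1 = (1.11×10^-7)(19.3)/(2.181e-07) = 9.821 Ω
Seg 2: A = πr² = π(1.3100e-03 m)² = 5.391e-06 m²
R_2 = (1.68×10^-8)(16.6)/(5.391e-06) = 0.05173 Ω
Seg 3: A = πr² = π(8.0100e-04 m)² = 2.016e-06 m²
R_3 = (6.57×10^-8)(11.1)/(2.016e-06) = 0.3618 Ω
R_total = R_1 + R_2 + R_3 = 10.2 Ω

10.2 Ω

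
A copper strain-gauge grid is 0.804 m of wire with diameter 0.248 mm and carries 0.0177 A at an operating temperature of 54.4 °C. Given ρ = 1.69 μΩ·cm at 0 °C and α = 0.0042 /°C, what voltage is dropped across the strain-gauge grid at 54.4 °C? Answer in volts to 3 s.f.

ρ = 1.69 μΩ·cm = 1.69×10^-8 Ω·m
A = π(d/2)² = π(1.2400e-04 m)² = 4.831e-08 m²
R₍0₎ = ρL/A = (1.69×10^-8)(0.804)/(4.831e-08) = 0.2813 Ω
R₍54.4₎ = R₍0₎(1 + αΔT) = 0.2813 × (1 + 0.0042×54.4) = 0.3456 Ω
V = IR = 0.0177 × 0.3456 = 0.00612 V

0.00612 V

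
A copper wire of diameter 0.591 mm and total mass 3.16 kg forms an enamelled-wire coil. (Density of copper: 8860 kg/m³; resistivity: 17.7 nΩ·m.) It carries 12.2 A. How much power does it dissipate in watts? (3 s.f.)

ρ = 17.7 nΩ·m = 1.77×10^-8 Ω·m
A = π(d/2)² = π(2.9550e-04 m)² = 2.7432e-07 m²
L = m/(density·A) = 3.16/(8860×2.7432e-07) = 1300 m
R = ρL/A = (1.77×10^-8)(1300)/(2.7432e-07) = 83.89 Ω
P = I²R = (12.2)² × 83.89 = 12500 W

12500 W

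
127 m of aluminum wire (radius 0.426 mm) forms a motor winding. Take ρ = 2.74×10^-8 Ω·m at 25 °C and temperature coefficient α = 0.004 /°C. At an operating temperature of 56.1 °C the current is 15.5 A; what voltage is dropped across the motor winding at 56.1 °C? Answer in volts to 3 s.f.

A = πr² = π(4.2600e-04 m)² = 5.701e-07 m²
R₍25₎ = ρL/A = (2.74×10^-8)(127)/(5.701e-07) = 6.104 Ω
R₍56.1₎ = R₍25₎(1 + αΔT) = 6.104 × (1 + 0.004×31.1) = 6.863 Ω
V = IR = 15.5 × 6.863 = 106 V

106 V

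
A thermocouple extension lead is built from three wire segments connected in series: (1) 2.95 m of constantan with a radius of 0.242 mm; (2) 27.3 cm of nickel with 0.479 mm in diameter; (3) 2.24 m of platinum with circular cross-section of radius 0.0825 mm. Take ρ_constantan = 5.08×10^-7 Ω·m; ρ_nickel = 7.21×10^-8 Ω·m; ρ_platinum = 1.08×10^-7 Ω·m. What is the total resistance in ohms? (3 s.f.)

19.6 Ω

Seg 1: A = πr² = π(2.4200e-04 m)² = 1.840e-07 m²
R_1 = (5.08×10^-7)(2.95)/(1.840e-07) = 8.145 Ω
Seg 2: A = π(d/2)² = π(2.3950e-04 m)² = 1.802e-07 m²
R_2 = (7.21×10^-8)(0.273)/(1.802e-07) = 0.1092 Ω
Seg 3: A = πr² = π(8.2500e-05 m)² = 2.138e-08 m²
R_3 = (1.08×10^-7)(2.24)/(2.138e-08) = 11.31 Ω
R_total = R_1 + R_2 + R_3 = 19.6 Ω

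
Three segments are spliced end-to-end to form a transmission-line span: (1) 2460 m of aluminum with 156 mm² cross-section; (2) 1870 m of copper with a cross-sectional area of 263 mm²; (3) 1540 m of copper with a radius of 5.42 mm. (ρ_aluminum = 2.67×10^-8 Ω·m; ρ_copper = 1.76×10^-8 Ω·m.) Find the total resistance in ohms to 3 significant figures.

Seg 1: A = 156 mm² = 1.560e-04 m²
R_1 = (2.67×10^-8)(2460)/(1.560e-04) = 0.421 Ω
Seg 2: A = 263 mm² = 2.630e-04 m²
R_2 = (1.76×10^-8)(1870)/(2.630e-04) = 0.1251 Ω
Seg 3: A = πr² = π(5.4200e-03 m)² = 9.229e-05 m²
R_3 = (1.76×10^-8)(1540)/(9.229e-05) = 0.2937 Ω
R_total = R_1 + R_2 + R_3 = 0.840 Ω

0.840 Ω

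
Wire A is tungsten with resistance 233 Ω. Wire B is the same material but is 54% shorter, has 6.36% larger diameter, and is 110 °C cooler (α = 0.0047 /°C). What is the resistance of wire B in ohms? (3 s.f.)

45.8 Ω

R ∝ ρL/d² with ρ ∝ (1+αΔT), so R_B/R_A = (1 − 54/100) × (1 + 6.36/100)⁻² × (1 − 0.0047×110)
= 0.46 × 0.884 × 0.483 = 0.1964
R_B = 0.1964 × 233 = 45.8 Ω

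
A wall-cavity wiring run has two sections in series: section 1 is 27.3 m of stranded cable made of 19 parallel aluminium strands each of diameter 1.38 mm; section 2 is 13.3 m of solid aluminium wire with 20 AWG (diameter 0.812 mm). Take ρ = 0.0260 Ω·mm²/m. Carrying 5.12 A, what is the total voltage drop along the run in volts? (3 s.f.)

ρ = 0.0260 Ω·mm²/m = 2.60×10^-8 Ω·m
Section 1: A_strand = π(6.9000e-04)² = 1.496e-06 m²; R₁ = ρL/(N·A_s) = (2.60×10^-8)(27.3)/(19×1.496e-06) = 0.02498 Ω
Section 2: A = π(0.812/2 mm)² = π(4.0600e-04 m)² = 5.178e-07 m²
R₂ = (2.60×10^-8)(13.3)/(5.178e-07) = 0.6678 Ω
R = R₁ + R₂ = 0.6927 Ω
V = IR = 5.12 × 0.6927 = 3.55 V

3.55 V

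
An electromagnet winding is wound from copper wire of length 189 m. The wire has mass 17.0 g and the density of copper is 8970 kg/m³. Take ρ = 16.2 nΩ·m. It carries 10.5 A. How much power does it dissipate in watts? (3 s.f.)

33700 W

ρ = 16.2 nΩ·m = 1.62×10^-8 Ω·m
A = m/(density·L) = 0.017/(8970×189) = 1.0028e-08 m²
R = ρL/A = (1.62×10^-8)(189)/(1.0028e-08) = 305.3 Ω
P = I²R = (10.5)² × 305.3 = 33700 W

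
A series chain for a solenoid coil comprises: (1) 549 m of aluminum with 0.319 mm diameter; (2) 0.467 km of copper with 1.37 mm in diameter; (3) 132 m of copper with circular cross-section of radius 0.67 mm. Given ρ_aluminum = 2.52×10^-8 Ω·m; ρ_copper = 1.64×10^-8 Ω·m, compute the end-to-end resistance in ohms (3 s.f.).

Seg 1: A = π(d/2)² = π(1.5950e-04 m)² = 7.992e-08 m²
R_1 = (2.52×10^-8)(549)/(7.992e-08) = 173.1 Ω
Seg 2: A = π(d/2)² = π(6.8500e-04 m)² = 1.474e-06 m²
R_2 = (1.64×10^-8)(467)/(1.474e-06) = 5.196 Ω
Seg 3: A = πr² = π(6.7000e-04 m)² = 1.410e-06 m²
R_3 = (1.64×10^-8)(132)/(1.410e-06) = 1.535 Ω
R_total = R_1 + R_2 + R_3 = 180 Ω

180 Ω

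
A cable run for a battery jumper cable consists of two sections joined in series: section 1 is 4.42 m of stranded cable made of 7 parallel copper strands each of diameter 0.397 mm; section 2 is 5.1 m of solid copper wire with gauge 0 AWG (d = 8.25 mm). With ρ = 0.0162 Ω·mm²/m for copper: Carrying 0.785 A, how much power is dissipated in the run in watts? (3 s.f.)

ρ = 0.0162 Ω·mm²/m = 1.62×10^-8 Ω·m
Section 1: A_strand = π(1.9850e-04)² = 1.238e-07 m²; R₁ = ρL/(N·A_s) = (1.62×10^-8)(4.42)/(7×1.238e-07) = 0.08264 Ω
Section 2: A = π(8.25/2 mm)² = π(4.1250e-03 m)² = 5.346e-05 m²
R₂ = (1.62×10^-8)(5.1)/(5.346e-05) = 0.001546 Ω
R = R₁ + R₂ = 0.08418 Ω
P = I²R = (0.785)² × 0.08418 = 0.0519 W

0.0519 W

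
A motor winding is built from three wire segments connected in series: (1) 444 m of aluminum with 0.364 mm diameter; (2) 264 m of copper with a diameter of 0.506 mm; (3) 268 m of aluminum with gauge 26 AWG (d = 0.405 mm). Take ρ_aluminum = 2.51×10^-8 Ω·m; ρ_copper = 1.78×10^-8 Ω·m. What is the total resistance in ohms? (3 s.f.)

Seg 1: A = π(d/2)² = π(1.8200e-04 m)² = 1.041e-07 m²
R_1 = (2.51×10^-8)(444)/(1.041e-07) = 107.1 Ω
Seg 2: A = π(d/2)² = π(2.5300e-04 m)² = 2.011e-07 m²
R_2 = (1.78×10^-8)(264)/(2.011e-07) = 23.37 Ω
Seg 3: A = π(0.405/2 mm)² = π(2.0250e-04 m)² = 1.288e-07 m²
R_3 = (2.51×10^-8)(268)/(1.288e-07) = 52.22 Ω
R_total = R_1 + R_2 + R_3 = 183 Ω

183 Ω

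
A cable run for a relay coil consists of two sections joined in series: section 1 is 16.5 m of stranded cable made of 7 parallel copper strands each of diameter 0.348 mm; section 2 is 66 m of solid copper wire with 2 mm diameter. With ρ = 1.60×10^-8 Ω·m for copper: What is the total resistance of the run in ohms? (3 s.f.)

Section 1: A_strand = π(1.7400e-04)² = 9.511e-08 m²; R₁ = ρL/(N·A_s) = (1.60×10^-8)(16.5)/(7×9.511e-08) = 0.3965 Ω
Section 2: A = π(d/2)² = π(1.0000e-03 m)² = 3.142e-06 m²
R₂ = (1.60×10^-8)(66)/(3.142e-06) = 0.3361 Ω
R = R₁ + R₂ = 0.733 Ω

0.733 Ω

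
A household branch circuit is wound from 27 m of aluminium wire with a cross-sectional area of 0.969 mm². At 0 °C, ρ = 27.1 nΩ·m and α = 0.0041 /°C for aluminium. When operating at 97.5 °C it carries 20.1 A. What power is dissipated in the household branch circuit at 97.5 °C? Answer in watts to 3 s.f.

ρ = 27.1 nΩ·m = 2.71×10^-8 Ω·m
A = 0.969 mm² = 9.690e-07 m²
R₍0₎ = ρL/A = (2.71×10^-8)(27)/(9.690e-07) = 0.7551 Ω
R₍97.5₎ = R₍0₎(1 + αΔT) = 0.7551 × (1 + 0.0041×97.5) = 1.057 Ω
P = I²R = (20.1)² × 1.057 = 427 W

427 W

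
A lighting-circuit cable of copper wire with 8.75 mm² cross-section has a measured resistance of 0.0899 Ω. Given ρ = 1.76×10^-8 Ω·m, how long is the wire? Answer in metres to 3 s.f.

A = 8.75 mm² = 8.750e-06 m²
L = RA/ρ = (0.0899)(8.750e-06)/(1.76×10^-8) = 44.7 m

44.7 m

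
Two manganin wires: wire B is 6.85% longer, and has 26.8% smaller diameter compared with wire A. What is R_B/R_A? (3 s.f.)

R ∝ L/d², so R_B/R_A = (1 + 6.85/100) × (1 − 26.8/100)⁻²
= 1.069 × 1.866 = 1.99

1.99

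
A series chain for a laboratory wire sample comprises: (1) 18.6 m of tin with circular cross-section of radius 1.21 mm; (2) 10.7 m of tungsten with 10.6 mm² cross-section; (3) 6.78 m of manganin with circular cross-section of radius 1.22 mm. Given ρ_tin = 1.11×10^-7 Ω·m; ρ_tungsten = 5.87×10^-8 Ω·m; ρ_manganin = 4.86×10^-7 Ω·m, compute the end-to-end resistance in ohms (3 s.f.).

1.21 Ω

Seg 1: A = πr² = π(1.2100e-03 m)² = 4.600e-06 m²
R_1 = (1.11×10^-7)(18.6)/(4.600e-06) = 0.4489 Ω
Seg 2: A = 10.6 mm² = 1.060e-05 m²
R_2 = (5.87×10^-8)(10.7)/(1.060e-05) = 0.05925 Ω
Seg 3: A = πr² = π(1.2200e-03 m)² = 4.676e-06 m²
R_3 = (4.86×10^-7)(6.78)/(4.676e-06) = 0.7047 Ω
R_total = R_1 + R_2 + R_3 = 1.21 Ω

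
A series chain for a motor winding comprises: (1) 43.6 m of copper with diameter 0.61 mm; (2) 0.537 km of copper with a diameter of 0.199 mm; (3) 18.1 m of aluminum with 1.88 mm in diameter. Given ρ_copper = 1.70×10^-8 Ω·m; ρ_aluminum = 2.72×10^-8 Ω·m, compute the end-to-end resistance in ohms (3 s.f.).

Seg 1: A = π(d/2)² = π(3.0500e-04 m)² = 2.922e-07 m²
R_1 = (1.70×10^-8)(43.6)/(2.922e-07) = 2.536 Ω
Seg 2: A = π(d/2)² = π(9.9500e-05 m)² = 3.110e-08 m²
R_2 = (1.70×10^-8)(537)/(3.110e-08) = 293.5 Ω
Seg 3: A = π(d/2)² = π(9.4000e-04 m)² = 2.776e-06 m²
R_3 = (2.72×10^-8)(18.1)/(2.776e-06) = 0.1774 Ω
R_total = R_1 + R_2 + R_3 = 296 Ω

296 Ω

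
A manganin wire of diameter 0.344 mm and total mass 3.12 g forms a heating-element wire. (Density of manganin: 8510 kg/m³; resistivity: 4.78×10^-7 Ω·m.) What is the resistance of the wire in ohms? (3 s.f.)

20.3 Ω

A = π(d/2)² = π(1.7200e-04 m)² = 9.2941e-08 m²
L = m/(density·A) = 0.00312/(8510×9.2941e-08) = 3.945 m
R = ρL/A = (4.78×10^-7)(3.945)/(9.2941e-08) = 20.3 Ω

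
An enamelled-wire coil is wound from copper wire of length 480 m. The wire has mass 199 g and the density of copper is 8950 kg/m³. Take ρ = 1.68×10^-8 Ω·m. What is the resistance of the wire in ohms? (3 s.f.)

174 Ω

A = m/(density·L) = 0.199/(8950×480) = 4.6322e-08 m²
R = ρL/A = (1.68×10^-8)(480)/(4.6322e-08) = 174 Ω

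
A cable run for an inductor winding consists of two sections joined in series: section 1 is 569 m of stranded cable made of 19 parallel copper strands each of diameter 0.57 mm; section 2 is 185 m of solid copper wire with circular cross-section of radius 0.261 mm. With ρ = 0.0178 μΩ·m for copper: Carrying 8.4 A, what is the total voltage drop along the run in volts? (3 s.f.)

147 V

ρ = 0.0178 μΩ·m = 1.78×10^-8 Ω·m
Section 1: A_strand = π(2.8500e-04)² = 2.552e-07 m²; R₁ = ρL/(N·A_s) = (1.78×10^-8)(569)/(19×2.552e-07) = 2.089 Ω
Section 2: A = πr² = π(2.6100e-04 m)² = 2.140e-07 m²
R₂ = (1.78×10^-8)(185)/(2.140e-07) = 15.39 Ω
R = R₁ + R₂ = 17.48 Ω
V = IR = 8.4 × 17.48 = 147 V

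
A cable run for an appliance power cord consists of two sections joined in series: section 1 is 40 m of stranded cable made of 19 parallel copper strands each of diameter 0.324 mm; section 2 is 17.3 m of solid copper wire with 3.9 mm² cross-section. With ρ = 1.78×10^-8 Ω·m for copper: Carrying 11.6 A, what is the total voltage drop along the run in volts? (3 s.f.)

6.19 V

Section 1: A_strand = π(1.6200e-04)² = 8.245e-08 m²; R₁ = ρL/(N·A_s) = (1.78×10^-8)(40)/(19×8.245e-08) = 0.4545 Ω
Section 2: A = 3.9 mm² = 3.900e-06 m²
R₂ = (1.78×10^-8)(17.3)/(3.900e-06) = 0.07896 Ω
R = R₁ + R₂ = 0.5335 Ω
V = IR = 11.6 × 0.5335 = 6.19 V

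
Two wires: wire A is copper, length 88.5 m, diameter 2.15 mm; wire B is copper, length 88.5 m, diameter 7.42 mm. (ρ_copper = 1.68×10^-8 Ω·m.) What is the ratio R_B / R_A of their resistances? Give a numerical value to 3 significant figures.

R ∝ ρL/d², so R_B/R_A = (d_A/d_B)²
= (2.15/7.42)² = 0.0840

0.0840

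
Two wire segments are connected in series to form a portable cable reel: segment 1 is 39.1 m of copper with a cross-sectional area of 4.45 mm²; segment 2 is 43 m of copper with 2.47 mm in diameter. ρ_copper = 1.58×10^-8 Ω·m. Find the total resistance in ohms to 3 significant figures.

Segment 1: A = 4.45 mm² = 4.450e-06 m²
R₁ = ρL/A = (1.58×10^-8)(39.1)/(4.450e-06) = 0.1388 Ω
Segment 2: A = π(d/2)² = π(1.2350e-03 m)² = 4.792e-06 m²
R₂ = (1.58×10^-8)(43)/(4.792e-06) = 0.1418 Ω
R = R₁ + R₂ = 0.281 Ω

0.281 Ω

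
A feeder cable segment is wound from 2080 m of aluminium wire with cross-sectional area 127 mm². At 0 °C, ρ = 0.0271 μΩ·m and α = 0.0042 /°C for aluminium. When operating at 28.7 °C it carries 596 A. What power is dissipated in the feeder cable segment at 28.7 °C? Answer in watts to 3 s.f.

ρ = 0.0271 μΩ·m = 2.71×10^-8 Ω·m
A = 127 mm² = 1.270e-04 m²
R₍0₎ = ρL/A = (2.71×10^-8)(2080)/(1.270e-04) = 0.4438 Ω
R₍28.7₎ = R₍0₎(1 + αΔT) = 0.4438 × (1 + 0.0042×28.7) = 0.4973 Ω
P = I²R = (596)² × 0.4973 = 1.77×10^5 W

1.77×10^5 W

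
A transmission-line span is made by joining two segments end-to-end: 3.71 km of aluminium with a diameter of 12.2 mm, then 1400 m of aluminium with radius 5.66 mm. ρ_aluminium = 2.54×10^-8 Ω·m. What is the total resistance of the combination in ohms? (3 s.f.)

1.16 Ω

Segment 1: A = π(d/2)² = π(6.1000e-03 m)² = 1.169e-04 m²
R₁ = ρL/A = (2.54×10^-8)(3710)/(1.169e-04) = 0.8061 Ω
Segment 2: A = πr² = π(5.6600e-03 m)² = 1.006e-04 m²
R₂ = (2.54×10^-8)(1400)/(1.006e-04) = 0.3533 Ω
R = R₁ + R₂ = 1.16 Ω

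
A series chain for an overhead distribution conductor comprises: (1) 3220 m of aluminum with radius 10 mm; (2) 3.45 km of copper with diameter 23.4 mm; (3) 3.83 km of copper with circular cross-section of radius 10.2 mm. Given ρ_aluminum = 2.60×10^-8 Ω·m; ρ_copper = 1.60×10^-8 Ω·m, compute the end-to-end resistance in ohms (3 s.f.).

Seg 1: A = πr² = π(1.0000e-02 m)² = 3.142e-04 m²
R_1 = (2.60×10^-8)(3220)/(3.142e-04) = 0.2665 Ω
Seg 2: A = π(d/2)² = π(1.1700e-02 m)² = 4.301e-04 m²
R_2 = (1.60×10^-8)(3450)/(4.301e-04) = 0.1284 Ω
Seg 3: A = πr² = π(1.0200e-02 m)² = 3.269e-04 m²
R_3 = (1.60×10^-8)(3830)/(3.269e-04) = 0.1875 Ω
R_total = R_1 + R_2 + R_3 = 0.582 Ω

0.582 Ω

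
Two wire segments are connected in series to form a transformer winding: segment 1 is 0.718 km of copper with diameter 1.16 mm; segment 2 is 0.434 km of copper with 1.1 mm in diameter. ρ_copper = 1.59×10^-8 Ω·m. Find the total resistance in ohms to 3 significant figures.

Segment 1: A = π(d/2)² = π(5.8000e-04 m)² = 1.057e-06 m²
R₁ = ρL/A = (1.59×10^-8)(718)/(1.057e-06) = 10.8 Ω
Segment 2: A = π(d/2)² = π(5.5000e-04 m)² = 9.503e-07 m²
R₂ = (1.59×10^-8)(434)/(9.503e-07) = 7.261 Ω
R = R₁ + R₂ = 18.1 Ω

18.1 Ω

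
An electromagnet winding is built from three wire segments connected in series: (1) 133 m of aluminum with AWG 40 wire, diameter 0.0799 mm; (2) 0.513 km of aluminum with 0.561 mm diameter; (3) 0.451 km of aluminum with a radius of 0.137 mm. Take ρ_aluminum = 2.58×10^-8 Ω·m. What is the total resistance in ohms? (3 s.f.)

935 Ω

Seg 1: A = π(0.0799/2 mm)² = π(3.9950e-05 m)² = 5.014e-09 m²
R_1 = (2.58×10^-8)(133)/(5.014e-09) = 684.4 Ω
Seg 2: A = π(d/2)² = π(2.8050e-04 m)² = 2.472e-07 m²
R_2 = (2.58×10^-8)(513)/(2.472e-07) = 53.55 Ω
Seg 3: A = πr² = π(1.3700e-04 m)² = 5.896e-08 m²
R_3 = (2.58×10^-8)(451)/(5.896e-08) = 197.3 Ω
R_total = R_1 + R_2 + R_3 = 935 Ω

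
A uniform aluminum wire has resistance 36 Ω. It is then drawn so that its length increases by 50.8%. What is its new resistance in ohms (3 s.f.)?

k = 1 + 50.8/100 = 1.508; volume constant ⇒ A' = A/k, so R' = k²R.
R' = 2.274 × 36 = 81.9 Ω

81.9 Ω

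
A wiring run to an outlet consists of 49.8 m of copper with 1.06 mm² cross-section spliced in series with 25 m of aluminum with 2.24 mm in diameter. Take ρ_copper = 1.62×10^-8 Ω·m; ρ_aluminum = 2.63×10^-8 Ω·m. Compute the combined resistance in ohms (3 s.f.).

Segment 1: A = 1.06 mm² = 1.060e-06 m²
R₁ = ρL/A = (1.62×10^-8)(49.8)/(1.060e-06) = 0.7611 Ω
Segment 2: A = π(d/2)² = π(1.1200e-03 m)² = 3.941e-06 m²
R₂ = (2.63×10^-8)(25)/(3.941e-06) = 0.1668 Ω
R = R₁ + R₂ = 0.928 Ω

0.928 Ω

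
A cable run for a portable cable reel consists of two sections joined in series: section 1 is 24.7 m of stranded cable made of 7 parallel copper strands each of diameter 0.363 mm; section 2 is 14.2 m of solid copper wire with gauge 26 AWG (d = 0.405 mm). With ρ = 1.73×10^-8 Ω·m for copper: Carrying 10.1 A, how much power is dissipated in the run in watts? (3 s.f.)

255 W

Section 1: A_strand = π(1.8150e-04)² = 1.035e-07 m²; R₁ = ρL/(N·A_s) = (1.73×10^-8)(24.7)/(7×1.035e-07) = 0.5899 Ω
Section 2: A = π(0.405/2 mm)² = π(2.0250e-04 m)² = 1.288e-07 m²
R₂ = (1.73×10^-8)(14.2)/(1.288e-07) = 1.907 Ω
R = R₁ + R₂ = 2.497 Ω
P = I²R = (10.1)² × 2.497 = 255 W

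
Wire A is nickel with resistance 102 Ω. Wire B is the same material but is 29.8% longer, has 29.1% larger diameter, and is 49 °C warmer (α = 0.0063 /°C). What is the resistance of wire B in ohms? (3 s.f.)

104 Ω

R ∝ ρL/d² with ρ ∝ (1+αΔT), so R_B/R_A = (1 + 29.8/100) × (1 + 29.1/100)⁻² × (1 + 0.0063×49)
= 1.298 × 0.6 × 1.309 = 1.019
R_B = 1.019 × 102 = 104 Ω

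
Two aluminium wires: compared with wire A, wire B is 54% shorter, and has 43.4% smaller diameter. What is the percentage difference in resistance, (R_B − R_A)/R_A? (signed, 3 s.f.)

43.6%

R ∝ L/d², so R_B/R_A = (1 − 54/100) × (1 − 43.4/100)⁻²
= 0.46 × 3.122 = 1.436
(R_B − R_A)/R_A = 1.436 − 1 = 43.6%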